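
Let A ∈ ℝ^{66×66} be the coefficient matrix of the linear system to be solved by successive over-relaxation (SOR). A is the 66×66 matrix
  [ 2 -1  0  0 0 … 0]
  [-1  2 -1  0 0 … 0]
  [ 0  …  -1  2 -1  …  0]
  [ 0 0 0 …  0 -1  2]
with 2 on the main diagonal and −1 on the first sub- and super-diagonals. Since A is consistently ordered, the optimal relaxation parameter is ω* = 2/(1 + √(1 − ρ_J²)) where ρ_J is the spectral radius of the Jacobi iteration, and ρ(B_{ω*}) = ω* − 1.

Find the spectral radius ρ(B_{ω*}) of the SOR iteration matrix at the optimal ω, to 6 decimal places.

B_J for the 66×66 system has eigenvalues cos(kπ/67); ρ_J = cos(π/67) = 0.998901.
root = sin(π/67) = 0.0468723  (since 1−cos² = sin²).
ω* = 2/(1 + 0.0468723) = 2/1.0468723 = 1.910453.
At ω = 1.910453 every |λ(B_ω)| = ω−1, so ρ_SOR = 0.910453.

ρ_SOR = 0.910453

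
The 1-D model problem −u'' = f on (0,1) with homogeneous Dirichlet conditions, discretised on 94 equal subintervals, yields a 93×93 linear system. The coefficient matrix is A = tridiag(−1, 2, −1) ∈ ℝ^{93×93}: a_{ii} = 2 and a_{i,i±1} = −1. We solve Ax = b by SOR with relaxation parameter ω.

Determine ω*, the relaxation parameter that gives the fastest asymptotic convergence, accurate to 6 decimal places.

ω* = 1.935331

B_J for the 93×93 system has eigenvalues cos(kπ/94); ρ_J = cos(π/94) = 0.999442.
1 − cos²(π/94) = sin²(π/94) ⇒ √(1−ρ_J²) = sin(π/94) = 0.0334150.
So ω* = 2/1.0334150 = 1.935331 (Young).
ρ(B_{ω*}) = ω*−1 = 0.935331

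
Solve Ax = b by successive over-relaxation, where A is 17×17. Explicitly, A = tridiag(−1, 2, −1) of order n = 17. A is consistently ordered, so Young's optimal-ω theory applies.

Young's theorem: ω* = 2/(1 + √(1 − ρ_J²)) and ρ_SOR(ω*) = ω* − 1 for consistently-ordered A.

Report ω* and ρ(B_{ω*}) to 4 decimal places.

With n=17, ρ(Jacobi) = cos(π/18) = 0.9848.
1 − cos²(π/18) = sin²(π/18) ⇒ √(1−ρ_J²) = sin(π/18) = 0.17365.
ω* = 2/(1+0.17365) = 1.7041
At ω = 1.7041 every |λ(B_ω)| = ω−1, so ρ_SOR = 0.7041.

ω* = 1.7041, ρ_SOR = 0.7041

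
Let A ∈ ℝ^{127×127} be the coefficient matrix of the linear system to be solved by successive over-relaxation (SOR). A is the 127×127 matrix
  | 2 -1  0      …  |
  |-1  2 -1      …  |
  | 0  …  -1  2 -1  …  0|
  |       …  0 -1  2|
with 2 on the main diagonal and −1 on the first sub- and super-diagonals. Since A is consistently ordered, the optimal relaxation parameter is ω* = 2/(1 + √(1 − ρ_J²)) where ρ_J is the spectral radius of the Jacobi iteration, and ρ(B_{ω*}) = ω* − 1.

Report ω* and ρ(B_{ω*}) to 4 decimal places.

ω* = 1.9521, ρ_SOR = 0.9521

n=127: λ(B_J) = 1 − λ(A)/2 = cos(kπ/128); k=1 gives ρ_J = 0.9997.
root = sin(π/128) = 0.02454  (since 1−cos² = sin²).
Young: ω* = 2/(1+√(1−ρ_J²)) = 2/(1+0.02454) = 2/1.02454 = 1.9521.
ρ_SOR = ω* − 1 ≈ 0.9521.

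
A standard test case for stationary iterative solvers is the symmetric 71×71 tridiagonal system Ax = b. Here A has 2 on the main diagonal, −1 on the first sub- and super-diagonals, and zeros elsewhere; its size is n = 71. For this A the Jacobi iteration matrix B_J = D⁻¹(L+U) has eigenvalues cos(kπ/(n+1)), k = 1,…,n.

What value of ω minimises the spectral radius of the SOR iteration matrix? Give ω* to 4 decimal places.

With n=71, ρ(Jacobi) = cos(π/72) = 0.9990.
√(1−ρ_J²) simplifies to sin(π/72) = 0.04362.
ω* = 2/(1+0.04362) = 1.9164
At ω = 1.9164 every |λ(B_ω)| = ω−1, so ρ_SOR = 0.9164.

ω* = 1.9164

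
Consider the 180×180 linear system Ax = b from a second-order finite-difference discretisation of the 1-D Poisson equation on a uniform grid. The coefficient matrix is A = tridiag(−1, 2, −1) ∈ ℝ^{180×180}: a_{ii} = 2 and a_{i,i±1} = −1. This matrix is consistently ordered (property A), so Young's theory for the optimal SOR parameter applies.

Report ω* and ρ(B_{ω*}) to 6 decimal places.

ω* = 1.965880, ρ_SOR = 0.965880

B_J for the 180×180 system has eigenvalues cos(kπ/181); ρ_J = cos(π/181) = 0.999849.
root = sin(π/181) = 0.0173560  (since 1−cos² = sin²).
So ω* = 2/1.0173560 = 1.965880 (Young).
[ρ_SOR] ω* − 1 = 0.965880.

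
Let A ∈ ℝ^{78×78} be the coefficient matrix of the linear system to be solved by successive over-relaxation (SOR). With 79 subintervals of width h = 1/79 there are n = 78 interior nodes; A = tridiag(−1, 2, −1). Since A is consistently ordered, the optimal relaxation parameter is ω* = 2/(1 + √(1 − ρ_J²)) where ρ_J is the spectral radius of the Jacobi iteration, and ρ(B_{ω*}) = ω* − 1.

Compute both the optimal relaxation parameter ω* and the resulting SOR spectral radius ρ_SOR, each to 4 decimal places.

ω* = 1.9235, ρ_SOR = 0.9235

B_J for the 78×78 system has eigenvalues cos(kπ/79); ρ_J = cos(π/79) = 0.9992.
root = sin(π/79) = 0.03976  (since 1−cos² = sin²).
Then 2/(1+√(1−ρ_J²)) = 2/(1+0.03976); ω* = 2/1.03976 = 1.9235.
and ρ(B_{ω*}) = 1.9235 − 1 = 0.9235.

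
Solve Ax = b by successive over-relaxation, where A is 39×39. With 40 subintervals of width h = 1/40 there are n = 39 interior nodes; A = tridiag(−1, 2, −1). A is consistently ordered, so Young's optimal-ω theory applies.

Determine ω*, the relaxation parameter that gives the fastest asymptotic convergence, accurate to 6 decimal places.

ω* = 1.854498

½·tridiag(1,0,1) at n=39: λ_k = cos(kπ/40); max |λ| at k=1 ⇒ ρ_J = cos(π/40) ≈ 0.996917.
root = sin(π/40) = 0.0784591  (since 1−cos² = sin²).
Young: ω* = 2/(1+√(1−ρ_J²)) = 2/(1+0.0784591) = 2/1.0784591 = 1.854498.
ρ_SOR = ω* − 1 = 1.854498 − 1 = 0.854498.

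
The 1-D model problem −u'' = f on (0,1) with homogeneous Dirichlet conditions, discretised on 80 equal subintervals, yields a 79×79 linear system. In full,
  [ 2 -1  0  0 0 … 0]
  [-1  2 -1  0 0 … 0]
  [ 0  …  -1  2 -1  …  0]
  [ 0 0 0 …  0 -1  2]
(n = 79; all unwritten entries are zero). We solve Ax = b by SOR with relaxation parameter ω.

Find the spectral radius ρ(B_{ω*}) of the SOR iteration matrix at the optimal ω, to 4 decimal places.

With n=79, ρ(Jacobi) = cos(π/80) = 0.9992.
√(1−ρ_J²) simplifies to sin(π/80) = 0.03926.
ω* = 2/(1 + 0.03926) = 2/1.03926 = 1.9244.
and ρ(B_{ω*}) = 1.9244 − 1 = 0.9244.

ρ_SOR = 0.9244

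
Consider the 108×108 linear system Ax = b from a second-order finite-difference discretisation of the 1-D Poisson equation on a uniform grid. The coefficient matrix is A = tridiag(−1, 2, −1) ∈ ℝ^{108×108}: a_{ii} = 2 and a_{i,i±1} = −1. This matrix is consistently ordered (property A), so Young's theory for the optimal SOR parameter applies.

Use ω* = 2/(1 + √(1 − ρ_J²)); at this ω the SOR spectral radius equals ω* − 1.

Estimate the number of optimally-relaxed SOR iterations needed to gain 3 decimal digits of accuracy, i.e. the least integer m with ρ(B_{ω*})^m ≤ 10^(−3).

m = 120

With n=108, ρ(Jacobi) = cos(π/109) = 0.9995847.
1 − cos²(π/109) = sin²(π/109) ⇒ √(1−ρ_J²) = sin(π/109) = 0.0288180.
ω* = 2/(1+0.0288180) = 1.9439784
[ρ_SOR] ω* − 1 = 0.9439784.
3·ln10 = 6.90776; −ln(0.9439784) = 0.057652; m = ⌈6.90776/0.057652⌉ = ⌈119.818⌉ = 120.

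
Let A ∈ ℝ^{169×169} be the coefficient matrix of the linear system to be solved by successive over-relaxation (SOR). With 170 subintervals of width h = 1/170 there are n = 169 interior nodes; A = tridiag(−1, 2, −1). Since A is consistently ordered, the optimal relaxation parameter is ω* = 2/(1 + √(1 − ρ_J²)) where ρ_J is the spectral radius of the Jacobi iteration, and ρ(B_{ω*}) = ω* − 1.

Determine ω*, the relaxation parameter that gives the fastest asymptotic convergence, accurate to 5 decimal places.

ω* = 1.96371

[ρ_J] n=169: ρ(B_J) = cos(π/(n+1)) = cos(π/170) = 0.99983.
√(1 − cos²(π/170)) = sin(π/170) ≈ 0.018479.
ω* = 2/(1 + 0.018479) = 2/1.018479 = 1.96371.
and ρ(B_{ω*}) = 1.96371 − 1 = 0.96371.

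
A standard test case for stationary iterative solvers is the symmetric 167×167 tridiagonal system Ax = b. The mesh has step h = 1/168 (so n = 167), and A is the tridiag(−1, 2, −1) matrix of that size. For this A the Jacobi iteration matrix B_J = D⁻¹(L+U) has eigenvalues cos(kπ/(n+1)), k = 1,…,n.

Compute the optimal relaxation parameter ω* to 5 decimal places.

ω* = 1.96329

[ρ_J] n=167: ρ(B_J) = cos(π/(n+1)) = cos(π/168) = 0.99983.
root = sin(π/168) = 0.018699  (since 1−cos² = sin²).
[ω*] 2 ÷ (1 + 0.018699) = 2 ÷ 1.018699 = 1.96329.
ρ(B_{ω*}) = ω*−1 = 0.96329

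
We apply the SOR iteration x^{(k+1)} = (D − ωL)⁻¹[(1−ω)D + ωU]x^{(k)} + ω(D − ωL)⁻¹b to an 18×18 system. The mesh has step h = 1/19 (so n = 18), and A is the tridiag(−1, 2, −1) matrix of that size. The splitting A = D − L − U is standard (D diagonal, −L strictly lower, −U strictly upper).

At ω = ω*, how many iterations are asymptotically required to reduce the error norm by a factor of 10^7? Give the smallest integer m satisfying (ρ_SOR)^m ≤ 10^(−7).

½·tridiag(1,0,1) at n=18: λ_k = cos(kπ/19); max |λ| at k=1 ⇒ ρ_J = cos(π/19) ≈ 0.9863613.
√(1−ρ_J²) = |sin(π/19)| = 0.1645946
So ω* = 2/1.1645946 = 1.7173358 (Young).
and ρ(B_{ω*}) = 1.7173358 − 1 = 0.7173358.
(0.7173358)^m ≤ 10^{−7}  ⇒  m·ln(0.7173358) ≤ −7·ln10  ⇒  m ≥ 48.518  ⇒  m = 49

m = 49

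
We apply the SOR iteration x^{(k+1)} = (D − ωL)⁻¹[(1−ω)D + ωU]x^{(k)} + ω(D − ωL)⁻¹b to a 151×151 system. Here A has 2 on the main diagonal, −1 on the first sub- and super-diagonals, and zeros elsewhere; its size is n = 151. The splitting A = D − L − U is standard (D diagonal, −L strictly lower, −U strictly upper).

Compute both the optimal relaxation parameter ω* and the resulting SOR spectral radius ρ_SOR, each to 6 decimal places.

ω* = 1.959503, ρ_SOR = 0.959503

n=151: λ(B_J) = 1 − λ(A)/2 = cos(kπ/152); k=1 gives ρ_J = 0.999786.
1 − cos²(π/152) = sin²(π/152) ⇒ √(1−ρ_J²) = sin(π/152) = 0.0206669.
So ω* = 2/1.0206669 = 1.959503 (Young).
ρ(B_{ω*}) = ω*−1 = 0.959503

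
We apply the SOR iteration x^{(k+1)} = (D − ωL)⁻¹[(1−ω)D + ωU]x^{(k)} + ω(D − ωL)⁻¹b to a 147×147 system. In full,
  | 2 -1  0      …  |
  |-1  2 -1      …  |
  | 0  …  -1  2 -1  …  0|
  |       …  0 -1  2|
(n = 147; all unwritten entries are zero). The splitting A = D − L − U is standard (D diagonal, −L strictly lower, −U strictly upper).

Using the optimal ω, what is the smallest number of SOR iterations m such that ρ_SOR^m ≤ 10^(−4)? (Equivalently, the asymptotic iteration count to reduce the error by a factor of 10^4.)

m = 217

n=147: λ(B_J) = 1 − λ(A)/2 = cos(kπ/148); k=1 gives ρ_J = 0.9997747.
√(1−ρ_J²) simplifies to sin(π/148) = 0.0212254.
ω* = 2/(1+0.0212254) = 1.9584315
ρ_SOR = ω* − 1 = 1.9584315 − 1 = 0.9584315.
For 4 digits: m = 4·ln10 / (−ln 0.9584315) = 9.21034/0.0424572 = 216.932; round up → m = 217.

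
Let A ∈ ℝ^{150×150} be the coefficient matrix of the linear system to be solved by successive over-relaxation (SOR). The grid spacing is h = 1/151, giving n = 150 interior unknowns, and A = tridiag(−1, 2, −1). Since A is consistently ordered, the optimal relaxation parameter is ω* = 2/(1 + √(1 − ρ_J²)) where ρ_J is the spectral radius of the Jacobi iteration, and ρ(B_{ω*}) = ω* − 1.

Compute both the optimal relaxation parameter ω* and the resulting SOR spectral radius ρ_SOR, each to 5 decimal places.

With n=150, ρ(Jacobi) = cos(π/151) = 0.99978.
root = sin(π/151) = 0.020804  (since 1−cos² = sin²).
So ω* = 2/1.020804 = 1.95924 (Young).
At ω = 1.95924 every |λ(B_ω)| = ω−1, so ρ_SOR = 0.95924.

ω* = 1.95924, ρ_SOR = 0.95924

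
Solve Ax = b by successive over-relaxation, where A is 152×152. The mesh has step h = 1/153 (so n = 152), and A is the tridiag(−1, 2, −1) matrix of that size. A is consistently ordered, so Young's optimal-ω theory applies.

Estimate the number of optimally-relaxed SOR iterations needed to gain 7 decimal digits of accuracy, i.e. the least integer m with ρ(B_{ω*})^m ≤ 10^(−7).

ρ_J = max_k |cos(kπ/153)| = cos(π/153) = 0.9997892
√(1−ρ_J²) simplifies to sin(π/153) = 0.0205318.
Young: ω* = 2/(1+√(1−ρ_J²)) = 2/(1+0.0205318) = 2/1.0205318 = 1.9597625.
Hence ρ(B_{ω*}) = 1.9597625 − 1 = 0.9597625.
Need (0.9597625)^m ≤ 10^(−7): m ≥ 7·ln10/|ln 0.9597625| = 16.1181/0.0410694 = 392.460 ⇒ m = 393.

m = 393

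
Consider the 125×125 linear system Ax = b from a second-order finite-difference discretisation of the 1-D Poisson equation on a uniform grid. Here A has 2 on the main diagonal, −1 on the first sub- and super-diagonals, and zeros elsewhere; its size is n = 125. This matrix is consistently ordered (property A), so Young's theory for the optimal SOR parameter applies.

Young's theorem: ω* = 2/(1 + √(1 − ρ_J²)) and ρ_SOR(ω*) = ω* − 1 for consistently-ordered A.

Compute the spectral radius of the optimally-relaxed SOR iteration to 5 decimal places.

n=125: λ(B_J) = 1 − λ(A)/2 = cos(kπ/126); k=1 gives ρ_J = 0.99969.
1 − cos²(π/126) = sin²(π/126) ⇒ √(1−ρ_J²) = sin(π/126) = 0.024931.
ω* = 2 / (1 + 0.024931) = 2 / 1.024931 ≈ 1.95135.
[ρ_SOR] ω* − 1 = 0.95135.

ρ_SOR = 0.95135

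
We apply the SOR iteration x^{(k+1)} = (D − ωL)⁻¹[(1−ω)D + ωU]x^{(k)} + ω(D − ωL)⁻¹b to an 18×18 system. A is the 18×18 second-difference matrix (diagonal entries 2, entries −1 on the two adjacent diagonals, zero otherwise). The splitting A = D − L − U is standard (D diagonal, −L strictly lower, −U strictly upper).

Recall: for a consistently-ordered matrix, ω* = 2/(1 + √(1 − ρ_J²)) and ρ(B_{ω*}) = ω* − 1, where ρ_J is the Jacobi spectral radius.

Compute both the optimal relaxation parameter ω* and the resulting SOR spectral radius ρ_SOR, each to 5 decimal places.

ω* = 1.71734, ρ_SOR = 0.71734

[ρ_J] n=18: ρ(B_J) = cos(π/(n+1)) = cos(π/19) = 0.98636.
√(1−ρ_J²) = |sin(π/19)| = 0.164595
ω* = 2 / (1 + 0.164595) = 2 / 1.164595 ≈ 1.71734.
ρ_SOR = ω* − 1 ≈ 0.71734.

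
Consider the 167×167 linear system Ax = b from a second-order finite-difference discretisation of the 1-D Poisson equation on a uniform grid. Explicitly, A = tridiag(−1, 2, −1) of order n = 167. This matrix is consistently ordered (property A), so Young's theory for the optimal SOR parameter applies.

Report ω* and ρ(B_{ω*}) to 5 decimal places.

With n=167, ρ(Jacobi) = cos(π/168) = 0.99983.
√(1 − cos²(π/168)) = sin(π/168) ≈ 0.018699.
[ω*] 2 ÷ (1 + 0.018699) = 2 ÷ 1.018699 = 1.96329.
Hence ρ(B_{ω*}) = 1.96329 − 1 = 0.96329.

ω* = 1.96329, ρ_SOR = 0.96329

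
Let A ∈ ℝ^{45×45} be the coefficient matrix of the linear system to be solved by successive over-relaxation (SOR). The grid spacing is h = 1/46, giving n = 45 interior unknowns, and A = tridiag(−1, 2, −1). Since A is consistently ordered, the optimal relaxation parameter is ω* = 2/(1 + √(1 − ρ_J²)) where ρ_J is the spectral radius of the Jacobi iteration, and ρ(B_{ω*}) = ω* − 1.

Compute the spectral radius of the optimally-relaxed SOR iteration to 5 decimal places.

½·tridiag(1,0,1) at n=45: λ_k = cos(kπ/46); max |λ| at k=1 ⇒ ρ_J = cos(π/46) ≈ 0.99767.
√(1 − cos²(π/46)) = sin(π/46) ≈ 0.068242.
ω* = 2 / (1 + 0.068242) = 2 / 1.068242 ≈ 1.87223.
and ρ(B_{ω*}) = 1.87223 − 1 = 0.87223.

ρ_SOR = 0.87223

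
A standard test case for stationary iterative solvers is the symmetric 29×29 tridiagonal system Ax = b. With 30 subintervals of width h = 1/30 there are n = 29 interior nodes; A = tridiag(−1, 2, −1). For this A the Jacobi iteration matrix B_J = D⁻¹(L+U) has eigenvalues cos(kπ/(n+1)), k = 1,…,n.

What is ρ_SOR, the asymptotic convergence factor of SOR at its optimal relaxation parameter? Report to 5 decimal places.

ρ_J = max_k |cos(kπ/30)| = cos(π/30) = 0.99452
root = sin(π/30) = 0.104528  (since 1−cos² = sin²).
Young: ω* = 2/(1+√(1−ρ_J²)) = 2/(1+0.104528) = 2/1.104528 = 1.81073.
ρ_SOR = ω* − 1 ≈ 0.81073.

ρ_SOR = 0.81073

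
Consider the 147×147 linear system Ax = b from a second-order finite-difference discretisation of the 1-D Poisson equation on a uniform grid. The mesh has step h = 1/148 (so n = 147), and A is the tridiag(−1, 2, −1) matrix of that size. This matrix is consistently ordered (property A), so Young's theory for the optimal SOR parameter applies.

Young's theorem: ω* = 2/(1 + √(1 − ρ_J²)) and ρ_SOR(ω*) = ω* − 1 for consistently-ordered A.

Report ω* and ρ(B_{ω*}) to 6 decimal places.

spectrum of D⁻¹(L+U) = {cos(kπ/148) : 1≤k≤147}; ρ_J = cos(π/148) = 0.999775.
√(1 − cos²(π/148)) = sin(π/148) ≈ 0.0212254.
[ω*] 2 ÷ (1 + 0.0212254) = 2 ÷ 1.0212254 = 1.958432.
ρ_SOR = ω* − 1 = 1.958432 − 1 = 0.958432.

ω* = 1.958432, ρ_SOR = 0.958432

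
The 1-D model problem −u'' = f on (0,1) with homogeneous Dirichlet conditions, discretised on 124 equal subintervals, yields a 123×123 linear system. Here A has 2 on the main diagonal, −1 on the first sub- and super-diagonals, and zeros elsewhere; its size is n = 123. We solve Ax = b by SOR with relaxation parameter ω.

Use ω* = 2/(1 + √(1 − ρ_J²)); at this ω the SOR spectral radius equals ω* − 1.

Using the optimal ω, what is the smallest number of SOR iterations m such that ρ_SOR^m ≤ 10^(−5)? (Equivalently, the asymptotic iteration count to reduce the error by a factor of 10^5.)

n=123: λ(B_J) = 1 − λ(A)/2 = cos(kπ/124); k=1 gives ρ_J = 0.9996791.
√(1−ρ_J²) = |sin(π/124)| = 0.0253327
[ω*] 2 ÷ (1 + 0.0253327) = 2 ÷ 1.0253327 = 1.9505864.
ρ_SOR = ω* − 1 = 1.9505864 − 1 = 0.9505864.
(0.9505864)^m ≤ 10^{−5}  ⇒  m·ln(0.9505864) ≤ −5·ln10  ⇒  m ≥ 227.186  ⇒  m = 228

m = 228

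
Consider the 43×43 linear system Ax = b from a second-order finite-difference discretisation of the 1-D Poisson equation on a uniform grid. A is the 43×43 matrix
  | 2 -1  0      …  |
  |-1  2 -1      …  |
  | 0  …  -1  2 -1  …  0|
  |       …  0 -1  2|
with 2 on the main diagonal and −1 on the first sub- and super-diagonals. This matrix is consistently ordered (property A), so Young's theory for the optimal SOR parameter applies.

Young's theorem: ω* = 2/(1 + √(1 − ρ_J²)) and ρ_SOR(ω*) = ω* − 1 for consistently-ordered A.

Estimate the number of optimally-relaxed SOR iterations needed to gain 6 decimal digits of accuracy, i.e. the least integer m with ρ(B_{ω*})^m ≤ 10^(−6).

m = 97

With n=43, ρ(Jacobi) = cos(π/44) = 0.9974521.
√(1 − cos²(π/44)) = sin(π/44) ≈ 0.0713392.
ω* = 2/(1+0.0713392) = 1.8668224
At ω = 1.8668224 every |λ(B_ω)| = ω−1, so ρ_SOR = 0.8668224.
(0.8668224)^m ≤ 10^{−6}  ⇒  m·ln(0.8668224) ≤ −6·ln10  ⇒  m ≥ 96.665  ⇒  m = 97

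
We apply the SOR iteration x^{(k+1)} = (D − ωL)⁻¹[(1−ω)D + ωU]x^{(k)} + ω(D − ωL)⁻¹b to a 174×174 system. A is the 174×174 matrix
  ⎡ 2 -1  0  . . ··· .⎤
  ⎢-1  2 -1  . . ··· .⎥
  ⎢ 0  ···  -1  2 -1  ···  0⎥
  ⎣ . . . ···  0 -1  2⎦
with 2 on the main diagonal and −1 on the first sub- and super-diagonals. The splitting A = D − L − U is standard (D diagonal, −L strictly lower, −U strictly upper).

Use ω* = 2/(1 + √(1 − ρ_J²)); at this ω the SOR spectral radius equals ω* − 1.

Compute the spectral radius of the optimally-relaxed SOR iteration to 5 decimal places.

ρ_J = max_k |cos(kπ/175)| = cos(π/175) = 0.99984
√(1 − cos²(π/175)) = sin(π/175) ≈ 0.017951.
ω* = 2/(1 + 0.017951) = 2/1.017951 = 1.96473.
ρ_SOR = ω* − 1 = 1.96473 − 1 = 0.96473.

ρ_SOR = 0.96473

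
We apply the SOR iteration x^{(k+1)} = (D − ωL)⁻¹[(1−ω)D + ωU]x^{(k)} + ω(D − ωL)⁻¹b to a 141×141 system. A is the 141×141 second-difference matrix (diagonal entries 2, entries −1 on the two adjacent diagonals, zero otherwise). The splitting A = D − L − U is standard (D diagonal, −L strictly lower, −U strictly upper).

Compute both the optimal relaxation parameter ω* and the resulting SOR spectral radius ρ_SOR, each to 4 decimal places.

½·tridiag(1,0,1) at n=141: λ_k = cos(kπ/142); max |λ| at k=1 ⇒ ρ_J = cos(π/142) ≈ 0.9998.
1 − cos²(π/142) = sin²(π/142) ⇒ √(1−ρ_J²) = sin(π/142) = 0.02212.
ω* = 2/(1 + 0.02212) = 2/1.02212 = 1.9567.
and ρ(B_{ω*}) = 1.9567 − 1 = 0.9567.

ω* = 1.9567, ρ_SOR = 0.9567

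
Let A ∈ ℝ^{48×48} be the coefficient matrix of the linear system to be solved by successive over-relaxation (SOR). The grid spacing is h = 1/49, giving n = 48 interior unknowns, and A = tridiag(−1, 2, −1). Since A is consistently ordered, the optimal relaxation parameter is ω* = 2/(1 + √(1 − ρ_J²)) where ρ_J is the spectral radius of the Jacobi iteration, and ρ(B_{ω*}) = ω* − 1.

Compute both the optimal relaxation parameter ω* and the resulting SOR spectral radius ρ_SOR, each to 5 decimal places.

[ρ_J] n=48: ρ(B_J) = cos(π/(n+1)) = cos(π/49) = 0.99795.
root = sin(π/49) = 0.064070  (since 1−cos² = sin²).
ω* = 2/(1+0.064070) = 1.87958
Hence ρ(B_{ω*}) = 1.87958 − 1 = 0.87958.

ω* = 1.87958, ρ_SOR = 0.87958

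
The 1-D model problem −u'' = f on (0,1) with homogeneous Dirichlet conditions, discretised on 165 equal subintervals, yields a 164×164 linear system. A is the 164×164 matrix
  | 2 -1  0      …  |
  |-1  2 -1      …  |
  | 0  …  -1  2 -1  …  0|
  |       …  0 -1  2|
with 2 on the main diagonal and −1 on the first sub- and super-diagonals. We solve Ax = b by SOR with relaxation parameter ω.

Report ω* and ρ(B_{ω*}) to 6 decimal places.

ω* = 1.962634, ρ_SOR = 0.962634

ρ_J = max_k |cos(kπ/165)| = cos(π/165) = 0.999819
√(1−ρ_J²) simplifies to sin(π/165) = 0.0190388.
Young: ω* = 2/(1+√(1−ρ_J²)) = 2/(1+0.0190388) = 2/1.0190388 = 1.962634.
ρ_SOR = ω* − 1 ≈ 0.962634.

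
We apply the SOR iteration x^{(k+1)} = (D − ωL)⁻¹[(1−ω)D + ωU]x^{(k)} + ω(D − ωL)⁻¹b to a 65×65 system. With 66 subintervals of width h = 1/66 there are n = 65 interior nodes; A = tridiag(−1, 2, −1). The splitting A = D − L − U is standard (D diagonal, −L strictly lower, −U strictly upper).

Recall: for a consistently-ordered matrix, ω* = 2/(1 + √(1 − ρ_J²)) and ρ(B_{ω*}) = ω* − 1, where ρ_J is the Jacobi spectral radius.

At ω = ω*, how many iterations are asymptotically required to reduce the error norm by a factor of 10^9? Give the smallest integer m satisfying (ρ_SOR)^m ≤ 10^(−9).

ρ_J = max_k |cos(kπ/66)| = cos(π/66) = 0.9988673
root = sin(π/66) = 0.0475819  (since 1−cos² = sin²).
ω* = 2/(1+0.0475819) = 1.9091586
and ρ(B_{ω*}) = 1.9091586 − 1 = 0.9091586.
Need (0.9091586)^m ≤ 10^(−9): m ≥ 9·ln10/|ln 0.9091586| = 20.7233/0.0952357 = 217.600 ⇒ m = 218.

m = 218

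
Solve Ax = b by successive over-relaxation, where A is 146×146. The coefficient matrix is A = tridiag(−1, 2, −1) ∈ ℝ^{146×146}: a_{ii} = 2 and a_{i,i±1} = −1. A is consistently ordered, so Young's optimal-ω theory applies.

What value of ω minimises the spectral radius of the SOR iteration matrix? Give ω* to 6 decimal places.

ρ_J = max_k |cos(kπ/147)| = cos(π/147) = 0.999772
√(1−ρ_J²) simplifies to sin(π/147) = 0.0213698.
[ω*] 2 ÷ (1 + 0.0213698) = 2 ÷ 1.0213698 = 1.958155.
ρ(B_{ω*}) = ω*−1 = 0.958155

ω* = 1.958155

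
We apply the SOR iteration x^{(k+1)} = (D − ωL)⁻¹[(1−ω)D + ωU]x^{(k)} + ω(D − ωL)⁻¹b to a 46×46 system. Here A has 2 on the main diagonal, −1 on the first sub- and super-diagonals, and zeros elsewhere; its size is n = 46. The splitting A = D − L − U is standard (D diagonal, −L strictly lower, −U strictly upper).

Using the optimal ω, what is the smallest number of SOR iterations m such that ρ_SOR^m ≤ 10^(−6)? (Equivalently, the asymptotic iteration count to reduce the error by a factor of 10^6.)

½·tridiag(1,0,1) at n=46: λ_k = cos(kπ/47); max |λ| at k=1 ⇒ ρ_J = cos(π/47) ≈ 0.9977669.
√(1−ρ_J²) simplifies to sin(π/47) = 0.0667926.
ω* = 2/(1 + 0.0667926) = 2/1.0667926 = 1.8747787.
[ρ_SOR] ω* − 1 = 0.8747787.
6·ln10 = 13.8155; −ln(0.8747787) = 0.133784; m = ⌈13.8155/0.133784⌉ = ⌈103.267⌉ = 104.

m = 104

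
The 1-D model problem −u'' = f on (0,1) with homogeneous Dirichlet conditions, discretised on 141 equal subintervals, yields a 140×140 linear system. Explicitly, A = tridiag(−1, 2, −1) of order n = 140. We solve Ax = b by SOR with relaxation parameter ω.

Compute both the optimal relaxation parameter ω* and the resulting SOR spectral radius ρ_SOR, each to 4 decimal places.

[ρ_J] n=140: ρ(B_J) = cos(π/(n+1)) = cos(π/141) = 0.9998.
√(1 − cos²(π/141)) = sin(π/141) ≈ 0.02228.
ω* = 2/(1+0.02228) = 1.9564
At ω = 1.9564 every |λ(B_ω)| = ω−1, so ρ_SOR = 0.9564.

ω* = 1.9564, ρ_SOR = 0.9564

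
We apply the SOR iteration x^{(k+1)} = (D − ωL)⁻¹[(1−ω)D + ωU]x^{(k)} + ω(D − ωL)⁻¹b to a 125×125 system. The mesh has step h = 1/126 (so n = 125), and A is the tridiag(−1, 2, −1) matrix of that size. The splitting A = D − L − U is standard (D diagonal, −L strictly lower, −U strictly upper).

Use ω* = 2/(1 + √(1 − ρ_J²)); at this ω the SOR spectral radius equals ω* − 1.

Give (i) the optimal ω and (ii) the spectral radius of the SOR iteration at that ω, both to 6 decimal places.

ω* = 1.951351, ρ_SOR = 0.951351

B_J for the 125×125 system has eigenvalues cos(kπ/126); ρ_J = cos(π/126) = 0.999689.
√(1−ρ_J²) simplifies to sin(π/126) = 0.0249307.
So ω* = 2/1.0249307 = 1.951351 (Young).
ρ_SOR = ω* − 1 = 1.951351 − 1 = 0.951351.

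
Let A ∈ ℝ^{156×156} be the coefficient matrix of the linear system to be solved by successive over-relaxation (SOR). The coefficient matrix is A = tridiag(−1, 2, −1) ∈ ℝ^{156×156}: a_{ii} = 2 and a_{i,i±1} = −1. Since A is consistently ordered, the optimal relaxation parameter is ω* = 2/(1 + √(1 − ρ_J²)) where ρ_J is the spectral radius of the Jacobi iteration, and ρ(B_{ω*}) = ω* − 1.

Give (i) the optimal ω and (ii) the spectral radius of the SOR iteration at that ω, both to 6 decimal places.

ω* = 1.960767, ρ_SOR = 0.960767

B_J for the 156×156 system has eigenvalues cos(kπ/157); ρ_J = cos(π/157) = 0.999800.
√(1−ρ_J²) simplifies to sin(π/157) = 0.0200088.
ω* = 2 / (1 + 0.0200088) = 2 / 1.0200088 ≈ 1.960767.
ρ_SOR = ω* − 1 ≈ 0.960767.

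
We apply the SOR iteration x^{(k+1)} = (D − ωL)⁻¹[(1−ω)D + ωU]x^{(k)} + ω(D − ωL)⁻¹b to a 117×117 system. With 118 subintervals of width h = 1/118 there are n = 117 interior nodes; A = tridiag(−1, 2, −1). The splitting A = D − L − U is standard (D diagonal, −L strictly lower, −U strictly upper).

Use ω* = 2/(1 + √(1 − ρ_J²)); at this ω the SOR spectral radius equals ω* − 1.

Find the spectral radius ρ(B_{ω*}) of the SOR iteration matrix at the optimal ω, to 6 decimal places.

[ρ_J] n=117: ρ(B_J) = cos(π/(n+1)) = cos(π/118) = 0.999646.
1 − cos²(π/118) = sin²(π/118) ⇒ √(1−ρ_J²) = sin(π/118) = 0.0266205.
ω* = 2/(1 + 0.0266205) = 2/1.0266205 = 1.948140.
[ρ_SOR] ω* − 1 = 0.948140.

ρ_SOR = 0.948140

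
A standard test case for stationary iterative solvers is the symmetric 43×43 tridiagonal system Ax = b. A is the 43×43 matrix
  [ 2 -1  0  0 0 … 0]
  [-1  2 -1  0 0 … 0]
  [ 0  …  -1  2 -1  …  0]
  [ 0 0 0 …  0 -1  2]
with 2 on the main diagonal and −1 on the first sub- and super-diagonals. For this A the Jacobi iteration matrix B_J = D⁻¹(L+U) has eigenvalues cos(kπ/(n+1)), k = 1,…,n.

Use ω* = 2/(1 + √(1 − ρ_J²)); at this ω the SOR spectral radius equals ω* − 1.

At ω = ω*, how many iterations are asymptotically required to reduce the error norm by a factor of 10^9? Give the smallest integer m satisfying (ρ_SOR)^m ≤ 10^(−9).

n=43: λ(B_J) = 1 − λ(A)/2 = cos(kπ/44); k=1 gives ρ_J = 0.9974521.
√(1−ρ_J²) = |sin(π/44)| = 0.0713392
Then 2/(1+√(1−ρ_J²)) = 2/(1+0.0713392); ω* = 2/1.0713392 = 1.8668224.
ρ_SOR = ω* − 1 ≈ 0.8668224.
9·ln10 = 20.7233; −ln(0.8668224) = 0.142921; m = ⌈20.7233/0.142921⌉ = ⌈144.998⌉ = 145.

m = 145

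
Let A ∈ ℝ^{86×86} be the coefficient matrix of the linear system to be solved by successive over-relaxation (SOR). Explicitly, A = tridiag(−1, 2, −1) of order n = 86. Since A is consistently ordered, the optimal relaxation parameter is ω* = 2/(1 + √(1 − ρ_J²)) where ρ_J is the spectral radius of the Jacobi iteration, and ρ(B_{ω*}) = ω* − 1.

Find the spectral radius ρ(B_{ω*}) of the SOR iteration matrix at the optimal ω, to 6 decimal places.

spectrum of D⁻¹(L+U) = {cos(kπ/87) : 1≤k≤86}; ρ_J = cos(π/87) = 0.999348.
1 − cos²(π/87) = sin²(π/87) ⇒ √(1−ρ_J²) = sin(π/87) = 0.0361024.
Young: ω* = 2/(1+√(1−ρ_J²)) = 2/(1+0.0361024) = 2/1.0361024 = 1.930311.
Hence ρ(B_{ω*}) = 1.930311 − 1 = 0.930311.

ρ_SOR = 0.930311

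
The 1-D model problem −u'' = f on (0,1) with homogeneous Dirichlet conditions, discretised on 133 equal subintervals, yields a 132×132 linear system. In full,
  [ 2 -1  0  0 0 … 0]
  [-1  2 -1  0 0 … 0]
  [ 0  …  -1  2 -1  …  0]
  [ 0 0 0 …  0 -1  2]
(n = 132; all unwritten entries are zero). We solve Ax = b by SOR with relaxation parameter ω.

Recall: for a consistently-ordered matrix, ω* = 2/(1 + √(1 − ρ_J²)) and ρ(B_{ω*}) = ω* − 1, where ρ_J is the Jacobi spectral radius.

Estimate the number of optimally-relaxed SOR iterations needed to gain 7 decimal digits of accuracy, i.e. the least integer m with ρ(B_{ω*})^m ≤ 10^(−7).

½·tridiag(1,0,1) at n=132: λ_k = cos(kπ/133); max |λ| at k=1 ⇒ ρ_J = cos(π/133) ≈ 0.9997210.
√(1−ρ_J²) = |sin(π/133)| = 0.0236188
ω* = 2/(1 + 0.0236188) = 2/1.0236188 = 1.9538524.
Hence ρ(B_{ω*}) = 1.9538524 − 1 = 0.9538524.
ρ_SOR^m ≤ 10^(−7) ⇔ m ≥ 7·ln10/(−ln 0.9538524) = 16.1181/0.0472463 = 341.151; m = ⌈341.151⌉ = 342.

m = 342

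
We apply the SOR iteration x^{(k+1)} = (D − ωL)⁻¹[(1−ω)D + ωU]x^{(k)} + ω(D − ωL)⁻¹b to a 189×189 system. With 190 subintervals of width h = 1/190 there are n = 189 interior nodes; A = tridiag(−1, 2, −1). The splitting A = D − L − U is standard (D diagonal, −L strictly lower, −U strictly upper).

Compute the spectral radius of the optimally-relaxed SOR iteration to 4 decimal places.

ρ_SOR = 0.9675

ρ_J = max_k |cos(kπ/190)| = cos(π/190) = 0.9999
root = sin(π/190) = 0.01653  (since 1−cos² = sin²).
So ω* = 2/1.01653 = 1.9675 (Young).
ρ_SOR = ω* − 1 ≈ 0.9675.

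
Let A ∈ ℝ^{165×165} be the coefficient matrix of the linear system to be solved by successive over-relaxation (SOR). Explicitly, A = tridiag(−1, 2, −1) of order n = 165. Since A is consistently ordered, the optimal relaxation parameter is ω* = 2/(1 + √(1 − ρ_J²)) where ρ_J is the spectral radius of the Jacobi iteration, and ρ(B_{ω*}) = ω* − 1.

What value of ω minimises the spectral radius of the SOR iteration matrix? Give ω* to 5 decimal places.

½·tridiag(1,0,1) at n=165: λ_k = cos(kπ/166); max |λ| at k=1 ⇒ ρ_J = cos(π/166) ≈ 0.99982.
√(1 − cos²(π/166)) = sin(π/166) ≈ 0.018924.
Then 2/(1+√(1−ρ_J²)) = 2/(1+0.018924); ω* = 2/1.018924 = 1.96285.
ρ_SOR = ω* − 1 ≈ 0.96285.

ω* = 1.96285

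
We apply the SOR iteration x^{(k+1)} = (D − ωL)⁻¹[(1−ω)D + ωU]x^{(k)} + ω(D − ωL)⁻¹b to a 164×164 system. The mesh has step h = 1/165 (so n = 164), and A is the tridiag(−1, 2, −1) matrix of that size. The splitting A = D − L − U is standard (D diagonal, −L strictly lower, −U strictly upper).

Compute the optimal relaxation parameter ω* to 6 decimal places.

[ρ_J] n=164: ρ(B_J) = cos(π/(n+1)) = cos(π/165) = 0.999819.
root = sin(π/165) = 0.0190388  (since 1−cos² = sin²).
Then 2/(1+√(1−ρ_J²)) = 2/(1+0.0190388); ω* = 2/1.0190388 = 1.962634.
ρ(B_{ω*}) = ω*−1 = 0.962634

ω* = 1.962634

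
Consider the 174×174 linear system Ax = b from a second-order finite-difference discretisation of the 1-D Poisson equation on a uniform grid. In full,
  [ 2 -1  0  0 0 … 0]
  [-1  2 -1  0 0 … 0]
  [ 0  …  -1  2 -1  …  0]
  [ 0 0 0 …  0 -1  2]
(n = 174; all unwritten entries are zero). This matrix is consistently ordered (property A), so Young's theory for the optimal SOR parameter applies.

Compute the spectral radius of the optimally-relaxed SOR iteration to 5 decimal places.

[ρ_J] n=174: ρ(B_J) = cos(π/(n+1)) = cos(π/175) = 0.99984.
1 − cos²(π/175) = sin²(π/175) ⇒ √(1−ρ_J²) = sin(π/175) = 0.017951.
ω* = 2/(1 + 0.017951) = 2/1.017951 = 1.96473.
At ω = 1.96473 every |λ(B_ω)| = ω−1, so ρ_SOR = 0.96473.

ρ_SOR = 0.96473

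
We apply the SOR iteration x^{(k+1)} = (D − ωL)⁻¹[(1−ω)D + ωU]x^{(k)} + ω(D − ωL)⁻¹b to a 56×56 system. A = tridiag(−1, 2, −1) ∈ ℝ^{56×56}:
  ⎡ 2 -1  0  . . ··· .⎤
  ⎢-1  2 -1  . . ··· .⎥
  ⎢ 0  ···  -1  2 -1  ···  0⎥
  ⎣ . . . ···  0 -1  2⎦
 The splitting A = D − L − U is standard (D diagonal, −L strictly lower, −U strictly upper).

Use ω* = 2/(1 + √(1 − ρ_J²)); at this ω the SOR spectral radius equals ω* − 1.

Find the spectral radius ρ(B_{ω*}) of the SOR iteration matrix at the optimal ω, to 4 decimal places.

ρ_SOR = 0.8956

B_J for the 56×56 system has eigenvalues cos(kπ/57); ρ_J = cos(π/57) = 0.9985.
√(1−ρ_J²) simplifies to sin(π/57) = 0.05509.
ω* = 2/(1+0.05509) = 1.8956
ρ(B_{ω*}) = ω*−1 = 0.8956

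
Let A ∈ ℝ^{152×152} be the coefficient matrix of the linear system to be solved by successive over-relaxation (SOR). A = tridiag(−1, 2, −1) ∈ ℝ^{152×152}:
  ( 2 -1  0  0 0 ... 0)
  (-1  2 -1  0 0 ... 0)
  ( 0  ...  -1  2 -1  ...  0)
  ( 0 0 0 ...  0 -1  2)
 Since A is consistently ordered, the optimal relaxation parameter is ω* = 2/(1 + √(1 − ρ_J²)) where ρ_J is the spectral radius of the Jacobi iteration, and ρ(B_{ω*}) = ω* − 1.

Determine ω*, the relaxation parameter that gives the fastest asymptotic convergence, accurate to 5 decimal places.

½·tridiag(1,0,1) at n=152: λ_k = cos(kπ/153); max |λ| at k=1 ⇒ ρ_J = cos(π/153) ≈ 0.99979.
√(1−ρ_J²) = |sin(π/153)| = 0.020532
ω* = 2/(1+0.020532) = 1.95976
At ω = 1.95976 every |λ(B_ω)| = ω−1, so ρ_SOR = 0.95976.

ω* = 1.95976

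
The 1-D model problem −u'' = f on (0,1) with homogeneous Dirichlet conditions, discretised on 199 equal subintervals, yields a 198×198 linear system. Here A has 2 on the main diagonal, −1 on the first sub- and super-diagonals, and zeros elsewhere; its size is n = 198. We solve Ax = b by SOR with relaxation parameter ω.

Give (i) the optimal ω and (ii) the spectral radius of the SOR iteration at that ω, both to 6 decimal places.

ω* = 1.968918, ρ_SOR = 0.968918

n=198: λ(B_J) = 1 − λ(A)/2 = cos(kπ/199); k=1 gives ρ_J = 0.999875.
√(1−ρ_J²) = |sin(π/199)| = 0.0157862
Then 2/(1+√(1−ρ_J²)) = 2/(1+0.0157862); ω* = 2/1.0157862 = 1.968918.
At ω = 1.968918 every |λ(B_ω)| = ω−1, so ρ_SOR = 0.968918.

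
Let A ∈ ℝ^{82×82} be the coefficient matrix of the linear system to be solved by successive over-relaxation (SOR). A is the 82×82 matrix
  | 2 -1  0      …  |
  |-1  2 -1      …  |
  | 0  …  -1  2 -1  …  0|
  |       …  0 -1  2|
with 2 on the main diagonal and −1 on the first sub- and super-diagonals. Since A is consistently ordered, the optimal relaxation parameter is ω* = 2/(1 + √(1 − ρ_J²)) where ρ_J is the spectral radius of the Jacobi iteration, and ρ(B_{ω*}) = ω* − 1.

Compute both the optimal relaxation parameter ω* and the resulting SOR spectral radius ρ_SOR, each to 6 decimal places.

ω* = 1.927077, ρ_SOR = 0.927077

½·tridiag(1,0,1) at n=82: λ_k = cos(kπ/83); max |λ| at k=1 ⇒ ρ_J = cos(π/83) ≈ 0.999284.
root = sin(π/83) = 0.0378415  (since 1−cos² = sin²).
So ω* = 2/1.0378415 = 1.927077 (Young).
ρ_SOR = ω* − 1 ≈ 0.927077.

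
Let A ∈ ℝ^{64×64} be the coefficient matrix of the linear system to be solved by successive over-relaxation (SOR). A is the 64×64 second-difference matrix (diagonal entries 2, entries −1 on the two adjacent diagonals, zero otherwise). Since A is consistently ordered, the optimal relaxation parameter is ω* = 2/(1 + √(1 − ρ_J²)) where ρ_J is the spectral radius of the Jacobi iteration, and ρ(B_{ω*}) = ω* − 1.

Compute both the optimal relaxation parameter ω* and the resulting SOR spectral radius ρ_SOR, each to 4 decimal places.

ω* = 1.9078, ρ_SOR = 0.9078

spectrum of D⁻¹(L+U) = {cos(kπ/65) : 1≤k≤64}; ρ_J = cos(π/65) = 0.9988.
√(1−ρ_J²) = |sin(π/65)| = 0.04831
So ω* = 2/1.04831 = 1.9078 (Young).
ρ(B_{ω*}) = ω*−1 = 0.9078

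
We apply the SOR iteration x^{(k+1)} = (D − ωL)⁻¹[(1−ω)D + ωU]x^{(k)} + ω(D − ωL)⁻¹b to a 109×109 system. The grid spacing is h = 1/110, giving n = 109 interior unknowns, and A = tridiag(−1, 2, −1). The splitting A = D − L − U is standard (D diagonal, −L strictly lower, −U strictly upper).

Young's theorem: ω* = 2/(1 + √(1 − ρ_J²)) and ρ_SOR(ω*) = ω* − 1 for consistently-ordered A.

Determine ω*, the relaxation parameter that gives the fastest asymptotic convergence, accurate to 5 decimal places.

ω* = 1.94447

n=109: λ(B_J) = 1 − λ(A)/2 = cos(kπ/110); k=1 gives ρ_J = 0.99959.
√(1−ρ_J²) simplifies to sin(π/110) = 0.028556.
ω* = 2/(1 + 0.028556) = 2/1.028556 = 1.94447.
ρ_SOR = ω* − 1 ≈ 0.94447.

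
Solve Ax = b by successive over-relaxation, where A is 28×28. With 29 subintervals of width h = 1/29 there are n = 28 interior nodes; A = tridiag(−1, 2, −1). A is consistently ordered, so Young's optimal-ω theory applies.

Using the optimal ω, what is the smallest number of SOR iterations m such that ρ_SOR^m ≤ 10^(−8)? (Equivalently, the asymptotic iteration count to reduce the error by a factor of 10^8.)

With n=28, ρ(Jacobi) = cos(π/29) = 0.9941380.
1 − cos²(π/29) = sin²(π/29) ⇒ √(1−ρ_J²) = sin(π/29) = 0.1081190.
ω* = 2/(1 + 0.1081190) = 2/1.1081190 = 1.8048603.
At ω = 1.8048603 every |λ(B_ω)| = ω−1, so ρ_SOR = 0.8048603.
Need (0.8048603)^m ≤ 10^(−8): m ≥ 8·ln10/|ln 0.8048603| = 18.4207/0.217087 = 84.854 ⇒ m = 85.

m = 85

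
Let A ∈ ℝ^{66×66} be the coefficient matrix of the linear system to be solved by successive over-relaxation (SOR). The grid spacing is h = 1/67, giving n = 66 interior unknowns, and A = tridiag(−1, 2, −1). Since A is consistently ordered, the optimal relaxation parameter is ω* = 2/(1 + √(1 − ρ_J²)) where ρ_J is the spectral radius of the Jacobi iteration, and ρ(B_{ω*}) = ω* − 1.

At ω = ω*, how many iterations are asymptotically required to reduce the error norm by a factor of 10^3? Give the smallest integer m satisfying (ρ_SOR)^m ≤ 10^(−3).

m = 74

n=66: λ(B_J) = 1 − λ(A)/2 = cos(kπ/67); k=1 gives ρ_J = 0.9989009.
root = sin(π/67) = 0.0468723  (since 1−cos² = sin²).
Young: ω* = 2/(1+√(1−ρ_J²)) = 2/(1+0.0468723) = 2/1.0468723 = 1.9104527.
Hence ρ(B_{ω*}) = 1.9104527 − 1 = 0.9104527.
ρ_SOR^m ≤ 10^(−3) ⇔ m ≥ 3·ln10/(−ln 0.9104527) = 6.90776/0.0938133 = 73.633; m = ⌈73.633⌉ = 74.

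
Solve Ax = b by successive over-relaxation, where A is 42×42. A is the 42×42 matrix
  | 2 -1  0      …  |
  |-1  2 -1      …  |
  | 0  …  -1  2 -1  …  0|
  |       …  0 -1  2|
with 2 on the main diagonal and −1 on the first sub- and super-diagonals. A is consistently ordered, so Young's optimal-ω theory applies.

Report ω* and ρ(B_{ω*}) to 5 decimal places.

B_J for the 42×42 system has eigenvalues cos(kπ/43); ρ_J = cos(π/43) = 0.99733.
1 − cos²(π/43) = sin²(π/43) ⇒ √(1−ρ_J²) = sin(π/43) = 0.072995.
[ω*] 2 ÷ (1 + 0.072995) = 2 ÷ 1.072995 = 1.86394.
ρ(B_{ω*}) = ω*−1 = 0.86394

ω* = 1.86394, ρ_SOR = 0.86394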